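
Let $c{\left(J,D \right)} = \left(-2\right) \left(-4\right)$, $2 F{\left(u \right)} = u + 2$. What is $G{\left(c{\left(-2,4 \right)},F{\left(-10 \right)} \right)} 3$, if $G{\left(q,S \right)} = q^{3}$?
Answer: $1536$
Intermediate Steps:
$F{\left(u \right)} = 1 + \frac{u}{2}$ ($F{\left(u \right)} = \frac{u + 2}{2} = \frac{2 + u}{2} = 1 + \frac{u}{2}$)
$c{\left(J,D \right)} = 8$
$G{\left(c{\left(-2,4 \right)},F{\left(-10 \right)} \right)} 3 = 8^{3} \cdot 3 = 512 \cdot 3 = 1536$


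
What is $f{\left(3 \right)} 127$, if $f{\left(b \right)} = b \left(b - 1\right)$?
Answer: $762$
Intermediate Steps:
$f{\left(b \right)} = b \left(-1 + b\right)$
$f{\left(3 \right)} 127 = 3 \left(-1 + 3\right) 127 = 3 \cdot 2 \cdot 127 = 6 \cdot 127 = 762$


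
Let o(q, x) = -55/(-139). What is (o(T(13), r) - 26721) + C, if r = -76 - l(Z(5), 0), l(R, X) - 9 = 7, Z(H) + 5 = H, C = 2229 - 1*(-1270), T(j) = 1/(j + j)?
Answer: -3227803/139 ≈ -23222.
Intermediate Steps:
T(j) = 1/(2*j)
C = 3499 (C = 2229 + 1270 = 3499)
Z(H) = -5 + H
l(R, X) = 16 (l(R, X) = 9 + 7 = 16)
r = -92 (r = -76 - 1*16 = -76 - 16 = -92)
o(q, x) = 55/139 (o(q, x) = -55*(-1/139) = 55/139)
(o(T(13), r) - 26721) + C = (55/139 - 26721) + 3499 = -3714164/139 + 3499 = -3227803/139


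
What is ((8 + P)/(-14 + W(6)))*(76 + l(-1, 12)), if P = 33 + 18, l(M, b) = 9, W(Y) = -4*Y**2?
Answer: -5015/158 ≈ -31.741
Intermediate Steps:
P = 51
((8 + P)/(-14 + W(6)))*(76 + l(-1, 12)) = ((8 + 51)/(-14 - 4*6**2))*(76 + 9) = (59/(-14 - 4*36))*85 = (59/(-14 - 144))*85 = (59/(-158))*85 = (59*(-1/158))*85 = -59/158*85 = -5015/158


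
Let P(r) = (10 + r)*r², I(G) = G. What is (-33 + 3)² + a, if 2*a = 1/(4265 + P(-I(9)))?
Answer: 7822801/8692 ≈ 900.00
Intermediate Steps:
P(r) = r²*(10 + r)
a = 1/8692 (a = 1/(2*(4265 + (-1*9)²*(10 - 1*9))) = 1/(2*(4265 + (-9)²*(10 - 9))) = 1/(2*(4265 + 81*1)) = 1/(2*(4265 + 81)) = (½)/4346 = (½)*(1/4346) = 1/8692 ≈ 0.00011505)
(-33 + 3)² + a = (-33 + 3)² + 1/8692 = (-30)² + 1/8692 = 900 + 1/8692 = 7822801/8692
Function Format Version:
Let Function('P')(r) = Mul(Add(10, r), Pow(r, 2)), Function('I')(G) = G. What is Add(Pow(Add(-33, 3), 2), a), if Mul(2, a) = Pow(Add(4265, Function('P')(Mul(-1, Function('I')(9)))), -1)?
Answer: Rational(7822801, 8692) ≈ 900.00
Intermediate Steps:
Function('P')(r) = Mul(Pow(r, 2), Add(10, r))
a = Rational(1, 8692) (a = Mul(Rational(1, 2), Pow(Add(4265, Mul(Pow(Mul(-1, 9), 2), Add(10, Mul(-1, 9)))), -1)) = Mul(Rational(1, 2), Pow(Add(4265, Mul(Pow(-9, 2), Add(10, -9))), -1)) = Mul(Rational(1, 2), Pow(Add(4265, Mul(81, 1)), -1)) = Mul(Rational(1, 2), Pow(Add(4265, 81), -1)) = Mul(Rational(1, 2), Pow(4346, -1)) = Mul(Rational(1, 2), Rational(1, 4346)) = Rational(1, 8692) ≈ 0.00011505)
Add(Pow(Add(-33, 3), 2), a) = Add(Pow(Add(-33, 3), 2), Rational(1, 8692)) = Add(Pow(-30, 2), Rational(1, 8692)) = Add(900, Rational(1, 8692)) = Rational(7822801, 8692)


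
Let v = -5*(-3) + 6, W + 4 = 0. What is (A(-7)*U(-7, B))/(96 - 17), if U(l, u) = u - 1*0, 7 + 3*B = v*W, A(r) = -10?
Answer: 910/237 ≈ 3.8397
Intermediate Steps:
W = -4 (W = -4 + 0 = -4)
v = 21 (v = 15 + 6 = 21)
B = -91/3 (B = -7/3 + (21*(-4))/3 = -7/3 + (⅓)*(-84) = -7/3 - 28 = -91/3 ≈ -30.333)
U(l, u) = u (U(l, u) = u + 0 = u)
(A(-7)*U(-7, B))/(96 - 17) = (-10*(-91/3))/(96 - 17) = (910/3)/79 = (910/3)*(1/79) = 910/237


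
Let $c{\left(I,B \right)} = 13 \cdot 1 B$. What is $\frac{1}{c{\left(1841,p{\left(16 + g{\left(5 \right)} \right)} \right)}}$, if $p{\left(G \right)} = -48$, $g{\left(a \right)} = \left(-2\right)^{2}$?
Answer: $- \frac{1}{624} \approx -0.0016026$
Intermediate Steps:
$g{\left(a \right)} = 4$
$c{\left(I,B \right)} = 13 B$
$\frac{1}{c{\left(1841,p{\left(16 + g{\left(5 \right)} \right)} \right)}} = \frac{1}{13 \left(-48\right)} = \frac{1}{-624} = - \frac{1}{624}$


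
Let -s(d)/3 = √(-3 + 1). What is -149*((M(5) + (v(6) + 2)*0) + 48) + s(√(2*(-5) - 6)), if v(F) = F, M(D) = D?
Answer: -7897 - 3*I*√2 ≈ -7897.0 - 4.2426*I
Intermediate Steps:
s(d) = -3*I*√2 (s(d) = -3*√(-3 + 1) = -3*I*√2)
-149*((M(5) + (v(6) + 2)*0) + 48) + s(√(2*(-5) - 6)) = -149*((5 + (6 + 2)*0) + 48) - 3*I*√2 = -149*((5 + 8*0) + 48) - 3*I*√2 = -149*((5 + 0) + 48) - 3*I*√2 = -149*(5 + 48) - 3*I*√2 = -149*53 - 3*I*√2 = -7897 - 3*I*√2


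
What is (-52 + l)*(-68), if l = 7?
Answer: 3060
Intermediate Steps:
(-52 + l)*(-68) = (-52 + 7)*(-68) = -45*(-68) = 3060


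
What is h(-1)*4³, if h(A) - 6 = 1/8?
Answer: 392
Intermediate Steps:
h(A) = 49/8 (h(A) = 6 + 1/8 = 6 + ⅛ = 49/8)
h(-1)*4³ = (49/8)*4³ = (49/8)*64 = 392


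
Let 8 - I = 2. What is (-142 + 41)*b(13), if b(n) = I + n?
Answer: -1919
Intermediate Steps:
I = 6 (I = 8 - 1*2 = 8 - 2 = 6)
b(n) = 6 + n
(-142 + 41)*b(13) = (-142 + 41)*(6 + 13) = -101*19 = -1919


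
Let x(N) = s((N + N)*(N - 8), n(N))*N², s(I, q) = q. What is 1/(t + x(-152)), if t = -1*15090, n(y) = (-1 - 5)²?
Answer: 1/816654 ≈ 1.2245e-6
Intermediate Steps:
n(y) = 36 (n(y) = (-6)² = 36)
x(N) = 36*N²
t = -15090
1/(t + x(-152)) = 1/(-15090 + 36*(-152)²) = 1/(-15090 + 36*23104) = 1/(-15090 + 831744) = 1/816654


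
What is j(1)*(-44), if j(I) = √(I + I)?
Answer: -44*√2 ≈ -62.225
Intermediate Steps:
j(I) = √2*√I (j(I) = √(2*I) = √2*√I)
j(1)*(-44) = (√2*√1)*(-44) = (√2*1)*(-44) = √2*(-44) = -44*√2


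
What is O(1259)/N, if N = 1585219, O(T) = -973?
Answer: -973/1585219 ≈ -0.00061380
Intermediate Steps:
O(1259)/N = -973/1585219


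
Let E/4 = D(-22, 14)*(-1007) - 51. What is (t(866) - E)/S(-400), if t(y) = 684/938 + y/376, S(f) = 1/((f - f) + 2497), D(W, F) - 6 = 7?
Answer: 11574326793293/88172 ≈ 1.3127e+8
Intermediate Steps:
D(W, F) = 13 (D(W, F) = 6 + 7 = 13)
S(f) = 1/2497 (S(f) = 1/(0 + 2497) = 1/2497)
E = -52568 (E = 4*(13*(-1007) - 51) = 4*(-13091 - 51) = 4*(-13142) = -52568)
t(y) = 342/469 + y/376 (t(y) = 684*(1/938) + y*(1/376) = 342/469 + y/376)
(t(866) - E)/S(-400) = ((342/469 + (1/376)*866) - 1*(-52568))/(1/2497) = ((342/469 + 433/188) + 52568)*2497 = (267373/88172 + 52568)*2497 = (4635293069/88172)*2497 = 11574326793293/88172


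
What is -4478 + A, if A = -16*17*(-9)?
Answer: -2030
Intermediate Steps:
A = 2448 (A = -272*(-9) = 2448)
-4478 + A = -4478 + 2448 = -2030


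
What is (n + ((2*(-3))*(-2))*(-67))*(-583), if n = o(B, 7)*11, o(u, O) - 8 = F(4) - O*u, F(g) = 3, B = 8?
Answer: 757317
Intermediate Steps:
o(u, O) = 11 - O*u (o(u, O) = 8 + (3 - O*u) = 11 - O*u)
n = -495 (n = (11 - 1*7*8)*11 = (11 - 56)*11 = -45*11 = -495)
(n + ((2*(-3))*(-2))*(-67))*(-583) = (-495 + ((2*(-3))*(-2))*(-67))*(-583) = (-495 - 6*(-2)*(-67))*(-583) = (-495 + 12*(-67))*(-583) = (-495 - 804)*(-583) = -1299*(-583) = 757317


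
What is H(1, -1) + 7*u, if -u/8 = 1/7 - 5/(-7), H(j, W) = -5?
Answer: -53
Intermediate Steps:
u = -48/7 (u = -8*(1/7 - 5/(-7)) = -8*(1*(1/7) - 5*(-1/7)) = -8*(1/7 + 5/7) = -8*6/7 = -48/7 ≈ -6.8571)
H(1, -1) + 7*u = -5 + 7*(-48/7) = -5 - 48 = -53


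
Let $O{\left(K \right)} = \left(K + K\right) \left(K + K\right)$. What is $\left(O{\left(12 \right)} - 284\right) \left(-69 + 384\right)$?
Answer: $91980$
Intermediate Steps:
$O{\left(K \right)} = 4 K^{2}$ ($O{\left(K \right)} = 2 K 2 K = 4 K^{2}$)
$\left(O{\left(12 \right)} - 284\right) \left(-69 + 384\right) = \left(4 \cdot 12^{2} - 284\right) \left(-69 + 384\right) = \left(4 \cdot 144 - 284\right) 315 = \left(576 - 284\right) 315 = 292 \cdot 315 = 91980$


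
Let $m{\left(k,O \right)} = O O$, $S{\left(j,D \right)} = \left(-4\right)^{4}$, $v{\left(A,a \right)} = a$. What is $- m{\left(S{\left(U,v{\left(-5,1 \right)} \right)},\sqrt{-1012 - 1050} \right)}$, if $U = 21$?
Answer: $2062$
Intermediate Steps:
$S{\left(j,D \right)} = 256$
$m{\left(k,O \right)} = O^{2}$
$- m{\left(S{\left(U,v{\left(-5,1 \right)} \right)},\sqrt{-1012 - 1050} \right)} = - \left(\sqrt{-1012 - 1050}\right)^{2} = - \left(\sqrt{-2062}\right)^{2} = - \left(i \sqrt{2062}\right)^{2} = \left(-1\right) \left(-2062\right) = 2062$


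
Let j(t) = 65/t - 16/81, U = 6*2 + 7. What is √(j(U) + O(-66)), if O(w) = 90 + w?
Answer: √796043/171 ≈ 5.2176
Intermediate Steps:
U = 19 (U = 12 + 7 = 19)
j(t) = -16/81 + 65/t (j(t) = 65/t - 16*1/81 = 65/t - 16/81 = -16/81 + 65/t)
√(j(U) + O(-66)) = √((-16/81 + 65/19) + (90 - 66)) = √((-16/81 + 65*(1/19)) + 24) = √((-16/81 + 65/19) + 24) = √(4961/1539 + 24) = √(41897/1539) = √796043/171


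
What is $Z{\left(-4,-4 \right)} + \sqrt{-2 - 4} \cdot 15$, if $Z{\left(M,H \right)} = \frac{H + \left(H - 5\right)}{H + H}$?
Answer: $\frac{13}{8} + 15 i \sqrt{6} \approx 1.625 + 36.742 i$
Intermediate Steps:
$Z{\left(M,H \right)} = \frac{-5 + 2 H}{2 H}$ ($Z{\left(M,H \right)} = \frac{H + \left(-5 + H\right)}{2 H} = \left(-5 + 2 H\right) \frac{1}{2 H} = \frac{-5 + 2 H}{2 H}$)
$Z{\left(-4,-4 \right)} + \sqrt{-2 - 4} \cdot 15 = \frac{- \frac{5}{2} - 4}{-4} + \sqrt{-2 - 4} \cdot 15 = \left(- \frac{1}{4}\right) \left(- \frac{13}{2}\right) + \sqrt{-6} \cdot 15 = \frac{13}{8} + i \sqrt{6} \cdot 15 = \frac{13}{8} + 15 i \sqrt{6}$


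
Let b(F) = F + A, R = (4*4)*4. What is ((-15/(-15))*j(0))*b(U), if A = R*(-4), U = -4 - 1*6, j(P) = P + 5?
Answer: -1330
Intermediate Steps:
j(P) = 5 + P
R = 64 (R = 16*4 = 64)
U = -10 (U = -4 - 6 = -10)
A = -256 (A = 64*(-4) = -256)
b(F) = -256 + F (b(F) = F - 256 = -256 + F)
((-15/(-15))*j(0))*b(U) = ((-15/(-15))*(5 + 0))*(-256 - 10) = (-15*(-1/15)*5)*(-266) = (1*5)*(-266) = 5*(-266) = -1330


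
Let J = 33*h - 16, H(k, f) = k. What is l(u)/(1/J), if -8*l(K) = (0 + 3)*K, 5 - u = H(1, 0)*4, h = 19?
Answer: -1833/8 ≈ -229.13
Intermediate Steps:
J = 611 (J = 33*19 - 16 = 627 - 16 = 611)
u = 1 (u = 5 - 4 = 1)
l(K) = -3*K/8 (l(K) = -(0 + 3)*K/8 = -3*K/8)
l(u)/(1/J) = (-3/8*1)/(1/611) = -3/(8*1/611) = -3/8*611 = -1833/8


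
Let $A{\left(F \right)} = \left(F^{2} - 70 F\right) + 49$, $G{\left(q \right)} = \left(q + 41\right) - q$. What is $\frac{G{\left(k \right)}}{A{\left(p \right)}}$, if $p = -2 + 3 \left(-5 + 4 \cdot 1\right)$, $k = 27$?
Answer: $\frac{41}{424} \approx 0.096698$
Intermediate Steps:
$G{\left(q \right)} = 41$ ($G{\left(q \right)} = \left(41 + q\right) - q = 41$)
$p = -5$ ($p = -2 + 3 \left(-5 + 4\right) = -2 + 3 \left(-1\right) = -2 - 3 = -5$)
$A{\left(F \right)} = 49 + F^{2} - 70 F$
$\frac{G{\left(k \right)}}{A{\left(p \right)}} = \frac{41}{49 + \left(-5\right)^{2} - -350} = \frac{41}{49 + 25 + 350} = \frac{41}{424}$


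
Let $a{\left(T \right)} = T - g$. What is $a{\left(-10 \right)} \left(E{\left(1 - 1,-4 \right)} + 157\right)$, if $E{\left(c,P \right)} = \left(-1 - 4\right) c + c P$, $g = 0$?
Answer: $-1570$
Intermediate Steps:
$a{\left(T \right)} = T$ ($a{\left(T \right)} = T - 0 = T + 0 = T$)
$E{\left(c,P \right)} = - 5 c + P c$
$a{\left(-10 \right)} \left(E{\left(1 - 1,-4 \right)} + 157\right) = - 10 \left(\left(1 - 1\right) \left(-5 - 4\right) + 157\right) = - 10 \left(0 \left(-9\right) + 157\right) = - 10 \left(0 + 157\right) = \left(-10\right) 157 = -1570$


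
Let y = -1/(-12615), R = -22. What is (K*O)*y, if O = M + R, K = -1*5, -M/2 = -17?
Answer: -4/841 ≈ -0.0047562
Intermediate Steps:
M = 34 (M = -2*(-17) = 34)
K = -5
O = 12 (O = 34 - 22 = 12)
y = 1/12615 (y = -1*(-1/12615) = 1/12615 ≈ 7.9271e-5)
(K*O)*y = -5*12*(1/12615) = -60*1/12615 = -4/841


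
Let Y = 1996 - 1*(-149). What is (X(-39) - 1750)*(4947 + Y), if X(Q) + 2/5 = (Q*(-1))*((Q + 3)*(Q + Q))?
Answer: 3821226336/5 ≈ 7.6424e+8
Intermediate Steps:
Y = 2145 (Y = 1996 + 149 = 2145)
X(Q) = -⅖ - 2*Q²*(3 + Q) (X(Q) = -⅖ + (Q*(-1))*((Q + 3)*(Q + Q)) = -⅖ + (-Q)*((3 + Q)*(2*Q)) = -⅖ + (-Q)*(2*Q*(3 + Q)) = -⅖ - 2*Q²*(3 + Q))
(X(-39) - 1750)*(4947 + Y) = ((-⅖ - 6*(-39)² - 2*(-39)³) - 1750)*(4947 + 2145) = ((-⅖ - 6*1521 - 2*(-59319)) - 1750)*7092 = ((-⅖ - 9126 + 118638) - 1750)*7092 = (547558/5 - 1750)*7092 = (538808/5)*7092 = 3821226336/5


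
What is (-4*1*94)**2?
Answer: 141376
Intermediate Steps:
(-4*1*94)**2 = (-4*94)**2 = (-376)**2 = 141376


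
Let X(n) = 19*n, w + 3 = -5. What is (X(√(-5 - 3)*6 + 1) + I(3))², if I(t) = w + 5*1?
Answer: -103712 + 7296*I*√2 ≈ -1.0371e+5 + 10318.0*I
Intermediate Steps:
w = -8 (w = -3 - 5 = -8)
I(t) = -3 (I(t) = -8 + 5*1 = -8 + 5 = -3)
(X(√(-5 - 3)*6 + 1) + I(3))² = (19*(√(-5 - 3)*6 + 1) - 3)² = (19*(√(-8)*6 + 1) - 3)² = (19*((2*I*√2)*6 + 1) - 3)² = (19*(12*I*√2 + 1) - 3)² = (19*(1 + 12*I*√2) - 3)² = ((19 + 228*I*√2) - 3)² = (16 + 228*I*√2)²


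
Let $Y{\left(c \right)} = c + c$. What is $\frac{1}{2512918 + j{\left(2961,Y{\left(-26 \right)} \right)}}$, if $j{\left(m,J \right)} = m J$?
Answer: $\frac{1}{2358946} \approx 4.2392 \cdot 10^{-7}$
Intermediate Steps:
$Y{\left(c \right)} = 2 c$
$j{\left(m,J \right)} = J m$
$\frac{1}{2512918 + j{\left(2961,Y{\left(-26 \right)} \right)}} = \frac{1}{2512918 + 2 \left(-26\right) 2961} = \frac{1}{2512918 - 153972} = \frac{1}{2358946}$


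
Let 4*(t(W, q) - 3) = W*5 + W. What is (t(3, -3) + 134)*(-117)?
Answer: -33111/2 ≈ -16556.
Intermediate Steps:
t(W, q) = 3 + 3*W/2 (t(W, q) = 3 + (W*5 + W)/4 = 3 + (5*W + W)/4 = 3 + (6*W)/4 = 3 + 3*W/2)
(t(3, -3) + 134)*(-117) = ((3 + (3/2)*3) + 134)*(-117) = ((3 + 9/2) + 134)*(-117) = (15/2 + 134)*(-117) = (283/2)*(-117) = -33111/2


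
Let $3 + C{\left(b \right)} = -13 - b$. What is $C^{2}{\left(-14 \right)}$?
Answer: $4$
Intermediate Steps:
$C{\left(b \right)} = -16 - b$ ($C{\left(b \right)} = -3 - \left(13 + b\right) = -16 - b$)
$C^{2}{\left(-14 \right)} = \left(-16 - -14\right)^{2} = \left(-16 + 14\right)^{2} = \left(-2\right)^{2} = 4$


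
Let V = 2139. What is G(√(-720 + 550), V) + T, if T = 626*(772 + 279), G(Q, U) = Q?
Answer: 657926 + I*√170 ≈ 6.5793e+5 + 13.038*I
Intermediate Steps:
T = 657926 (T = 626*1051 = 657926)
G(√(-720 + 550), V) + T = √(-720 + 550) + 657926 = √(-170) + 657926 = I*√170 + 657926 = 657926 + I*√170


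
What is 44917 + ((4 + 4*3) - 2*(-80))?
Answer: 45093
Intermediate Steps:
44917 + ((4 + 4*3) - 2*(-80)) = 44917 + ((4 + 12) + 160) = 44917 + (16 + 160) = 44917 + 176 = 45093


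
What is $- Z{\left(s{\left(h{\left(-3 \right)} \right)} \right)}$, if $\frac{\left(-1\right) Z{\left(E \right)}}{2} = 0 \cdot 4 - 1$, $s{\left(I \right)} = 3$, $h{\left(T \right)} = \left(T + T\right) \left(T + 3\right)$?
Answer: $-2$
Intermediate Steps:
$h{\left(T \right)} = 2 T \left(3 + T\right)$
$Z{\left(E \right)} = 2$ ($Z{\left(E \right)} = - 2 \left(0 \cdot 4 - 1\right) = - 2 \left(0 - 1\right) = \left(-2\right) \left(-1\right) = 2$)
$- Z{\left(s{\left(h{\left(-3 \right)} \right)} \right)} = \left(-1\right) 2 = -2$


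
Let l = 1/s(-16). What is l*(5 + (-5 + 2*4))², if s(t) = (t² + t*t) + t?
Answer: 4/31 ≈ 0.12903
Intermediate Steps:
s(t) = t + 2*t² (s(t) = (t² + t²) + t = 2*t² + t = t + 2*t²)
l = 1/496 (l = 1/(-16*(1 + 2*(-16))) = 1/(-16*(1 - 32)) = 1/(-16*(-31)) = 1/496 ≈ 0.0020161)
l*(5 + (-5 + 2*4))² = (5 + (-5 + 2*4))²/496 = (5 + (-5 + 8))²/496 = (5 + 3)²/496 = (1/496)*8² = (1/496)*64 = 4/31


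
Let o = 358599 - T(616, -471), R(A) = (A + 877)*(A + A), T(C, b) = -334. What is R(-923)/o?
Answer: 84916/358933 ≈ 0.23658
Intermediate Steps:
R(A) = 2*A*(877 + A) (R(A) = (877 + A)*(2*A) = 2*A*(877 + A))
o = 358933 (o = 358599 - 1*(-334) = 358599 + 334 = 358933)
R(-923)/o = (2*(-923)*(877 - 923))/358933 = (2*(-923)*(-46))*(1/358933) = 84916*(1/358933) = 84916/358933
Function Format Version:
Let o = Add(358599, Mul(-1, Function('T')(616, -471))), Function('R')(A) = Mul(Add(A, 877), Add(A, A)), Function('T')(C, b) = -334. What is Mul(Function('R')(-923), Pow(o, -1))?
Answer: Rational(84916, 358933) ≈ 0.23658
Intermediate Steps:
Function('R')(A) = Mul(2, A, Add(877, A)) (Function('R')(A) = Mul(Add(877, A), Mul(2, A)) = Mul(2, A, Add(877, A)))
o = 358933 (o = Add(358599, Mul(-1, -334)) = Add(358599, 334) = 358933)
Mul(Function('R')(-923), Pow(o, -1)) = Mul(Mul(2, -923, Add(877, -923)), Pow(358933, -1)) = Mul(Mul(2, -923, -46), Rational(1, 358933)) = Mul(84916, Rational(1, 358933)) = Rational(84916, 358933)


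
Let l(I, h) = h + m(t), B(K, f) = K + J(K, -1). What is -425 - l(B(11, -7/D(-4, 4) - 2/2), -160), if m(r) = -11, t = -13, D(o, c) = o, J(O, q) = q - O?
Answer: -254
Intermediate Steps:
B(K, f) = -1 (B(K, f) = K + (-1 - K) = -1)
l(I, h) = -11 + h (l(I, h) = h - 11 = -11 + h)
-425 - l(B(11, -7/D(-4, 4) - 2/2), -160) = -425 - (-11 - 160) = -425 - 1*(-171) = -425 + 171 = -254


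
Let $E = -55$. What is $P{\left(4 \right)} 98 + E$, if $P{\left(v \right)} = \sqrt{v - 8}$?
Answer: $-55 + 196 i \approx -55.0 + 196.0 i$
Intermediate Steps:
$P{\left(v \right)} = \sqrt{-8 + v}$
$P{\left(4 \right)} 98 + E = \sqrt{-8 + 4} \cdot 98 - 55 = \sqrt{-4} \cdot 98 - 55 = 2 i 98 - 55 = 196 i - 55 = -55 + 196 i$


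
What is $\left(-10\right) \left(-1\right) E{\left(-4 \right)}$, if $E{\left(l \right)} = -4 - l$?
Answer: $0$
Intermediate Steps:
$\left(-10\right) \left(-1\right) E{\left(-4 \right)} = \left(-10\right) \left(-1\right) \left(-4 - -4\right) = 10 \left(-4 + 4\right) = 10 \cdot 0 = 0$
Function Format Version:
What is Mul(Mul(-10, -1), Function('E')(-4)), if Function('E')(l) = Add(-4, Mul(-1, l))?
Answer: 0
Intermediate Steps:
Mul(Mul(-10, -1), Function('E')(-4)) = Mul(Mul(-10, -1), Add(-4, Mul(-1, -4))) = Mul(10, Add(-4, 4)) = Mul(10, 0) = 0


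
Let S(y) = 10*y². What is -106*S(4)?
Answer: -16960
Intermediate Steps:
-106*S(4) = -1060*4² = -1060*16 = -106*160 = -16960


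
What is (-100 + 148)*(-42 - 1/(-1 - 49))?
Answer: -50376/25 ≈ -2015.0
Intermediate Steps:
(-100 + 148)*(-42 - 1/(-1 - 49)) = 48*(-42 - 1/(-50)) = 48*(-42 - 1*(-1/50)) = 48*(-42 + 1/50) = 48*(-2099/50) = -50376/25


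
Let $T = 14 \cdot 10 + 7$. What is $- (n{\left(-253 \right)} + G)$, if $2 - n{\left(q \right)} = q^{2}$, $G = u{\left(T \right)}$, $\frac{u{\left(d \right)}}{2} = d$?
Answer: $63713$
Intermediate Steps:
$T = 147$ ($T = 140 + 7 = 147$)
$u{\left(d \right)} = 2 d$
$G = 294$ ($G = 2 \cdot 147 = 294$)
$n{\left(q \right)} = 2 - q^{2}$
$- (n{\left(-253 \right)} + G) = - (\left(2 - \left(-253\right)^{2}\right) + 294) = - (\left(2 - 64009\right) + 294) = - (-64007 + 294) = \left(-1\right) \left(-63713\right) = 63713$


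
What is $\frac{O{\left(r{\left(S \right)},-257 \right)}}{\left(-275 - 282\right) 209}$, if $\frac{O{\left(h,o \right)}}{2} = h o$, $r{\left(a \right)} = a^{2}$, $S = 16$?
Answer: $\frac{131584}{116413} \approx 1.1303$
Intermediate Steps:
$O{\left(h,o \right)} = 2 h o$
$\frac{O{\left(r{\left(S \right)},-257 \right)}}{\left(-275 - 282\right) 209} = \frac{2 \cdot 16^{2} \left(-257\right)}{\left(-275 - 282\right) 209} = \frac{2 \cdot 256 \left(-257\right)}{\left(-557\right) 209} = - \frac{131584}{-116413} = \left(-131584\right) \left(- \frac{1}{116413}\right) = \frac{131584}{116413}$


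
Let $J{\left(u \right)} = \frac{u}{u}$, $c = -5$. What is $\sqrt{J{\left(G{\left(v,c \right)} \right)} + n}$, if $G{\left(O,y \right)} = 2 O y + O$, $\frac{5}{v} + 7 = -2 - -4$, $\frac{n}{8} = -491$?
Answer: $i \sqrt{3927} \approx 62.666 i$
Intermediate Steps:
$n = -3928$ ($n = 8 \left(-491\right) = -3928$)
$v = -1$ ($v = \frac{5}{-7 - -2} = \frac{5}{-7 + \left(-2 + 4\right)} = \frac{5}{-7 + 2} = \frac{5}{-5} = 5 \left(- \frac{1}{5}\right) = -1$)
$G{\left(O,y \right)} = O + 2 O y$ ($G{\left(O,y \right)} = 2 O y + O = O + 2 O y$)
$J{\left(u \right)} = 1$
$\sqrt{J{\left(G{\left(v,c \right)} \right)} + n} = \sqrt{1 - 3928} = \sqrt{-3927} = i \sqrt{3927}$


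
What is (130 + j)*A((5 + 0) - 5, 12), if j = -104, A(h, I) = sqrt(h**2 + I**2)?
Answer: 312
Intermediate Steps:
A(h, I) = sqrt(I**2 + h**2)
(130 + j)*A((5 + 0) - 5, 12) = (130 - 104)*sqrt(12**2 + ((5 + 0) - 5)**2) = 26*sqrt(144 + (5 - 5)**2) = 26*sqrt(144 + 0**2) = 26*sqrt(144 + 0) = 26*sqrt(144) = 26*12 = 312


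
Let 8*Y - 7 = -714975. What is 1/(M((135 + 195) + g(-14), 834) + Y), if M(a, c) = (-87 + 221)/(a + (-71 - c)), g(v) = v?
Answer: -589/52639653 ≈ -1.1189e-5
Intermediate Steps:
M(a, c) = 134/(-71 + a - c)
Y = -89371 (Y = 7/8 + (⅛)*(-714975) = 7/8 - 714975/8 = -89371)
1/(M((135 + 195) + g(-14), 834) + Y) = 1/(134/(-71 + ((135 + 195) - 14) - 1*834) - 89371) = 1/(134/(-71 + (330 - 14) - 834) - 89371) = 1/(134/(-71 + 316 - 834) - 89371) = 1/(134/(-589) - 89371) = 1/(134*(-1/589) - 89371) = 1/(-134/589 - 89371) = 1/(-52639653/589) = -589/52639653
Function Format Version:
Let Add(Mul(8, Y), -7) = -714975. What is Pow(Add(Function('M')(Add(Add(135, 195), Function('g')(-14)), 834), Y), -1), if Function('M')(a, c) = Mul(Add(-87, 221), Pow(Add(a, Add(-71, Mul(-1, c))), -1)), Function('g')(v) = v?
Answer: Rational(-589, 52639653) ≈ -1.1189e-5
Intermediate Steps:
Function('M')(a, c) = Mul(134, Pow(Add(-71, a, Mul(-1, c)), -1))
Y = -89371 (Y = Add(Rational(7, 8), Mul(Rational(1, 8), -714975)) = Add(Rational(7, 8), Rational(-714975, 8)) = -89371)
Pow(Add(Function('M')(Add(Add(135, 195), Function('g')(-14)), 834), Y), -1) = Pow(Add(Mul(134, Pow(Add(-71, Add(Add(135, 195), -14), Mul(-1, 834)), -1)), -89371), -1) = Pow(Add(Mul(134, Pow(Add(-71, Add(330, -14), -834), -1)), -89371), -1) = Pow(Add(Mul(134, Pow(Add(-71, 316, -834), -1)), -89371), -1) = Pow(Add(Mul(134, Pow(-589, -1)), -89371), -1) = Pow(Add(Mul(134, Rational(-1, 589)), -89371), -1) = Pow(Add(Rational(-134, 589), -89371), -1) = Pow(Rational(-52639653, 589), -1) = Rational(-589, 52639653)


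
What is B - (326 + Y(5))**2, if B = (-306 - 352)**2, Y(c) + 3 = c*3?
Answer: 318720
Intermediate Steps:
Y(c) = -3 + 3*c (Y(c) = -3 + c*3 = -3 + 3*c)
B = 432964 (B = (-658)**2 = 432964)
B - (326 + Y(5))**2 = 432964 - (326 + (-3 + 3*5))**2 = 432964 - (326 + (-3 + 15))**2 = 432964 - (326 + 12)**2 = 432964 - 1*338**2 = 432964 - 1*114244 = 432964 - 114244 = 318720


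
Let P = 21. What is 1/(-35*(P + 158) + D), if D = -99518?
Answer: -1/105783 ≈ -9.4533e-6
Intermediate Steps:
1/(-35*(P + 158) + D) = 1/(-35*(21 + 158) - 99518) = 1/(-35*179 - 99518) = 1/(-6265 - 99518) = 1/(-105783) = -1/105783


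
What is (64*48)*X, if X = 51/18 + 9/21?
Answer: 70144/7 ≈ 10021.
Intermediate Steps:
X = 137/42 (X = 51*(1/18) + 9*(1/21) = 17/6 + 3/7 = 137/42 ≈ 3.2619)
(64*48)*X = (64*48)*(137/42) = 3072*(137/42) = 70144/7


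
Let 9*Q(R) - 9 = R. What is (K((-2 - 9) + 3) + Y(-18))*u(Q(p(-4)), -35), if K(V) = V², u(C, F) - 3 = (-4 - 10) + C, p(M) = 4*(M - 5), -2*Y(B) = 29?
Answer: -693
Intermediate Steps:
Y(B) = -29/2 (Y(B) = -½*29 = -29/2)
p(M) = -20 + 4*M (p(M) = 4*(-5 + M) = -20 + 4*M)
Q(R) = 1 + R/9
u(C, F) = -11 + C (u(C, F) = 3 + ((-4 - 10) + C) = 3 + (-14 + C) = -11 + C)
(K((-2 - 9) + 3) + Y(-18))*u(Q(p(-4)), -35) = (((-2 - 9) + 3)² - 29/2)*(-11 + (1 + (-20 + 4*(-4))/9)) = ((-11 + 3)² - 29/2)*(-11 + (1 + (-20 - 16)/9)) = ((-8)² - 29/2)*(-11 + (1 + (⅑)*(-36))) = (64 - 29/2)*(-11 + (1 - 4)) = 99*(-11 - 3)/2 = (99/2)*(-14) = -693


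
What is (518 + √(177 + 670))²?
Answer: 269171 + 11396*√7 ≈ 2.9932e+5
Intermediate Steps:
(518 + √(177 + 670))² = (518 + √847)² = (518 + 11*√7)²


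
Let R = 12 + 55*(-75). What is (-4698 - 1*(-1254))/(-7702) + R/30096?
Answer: 3998461/12877744 ≈ 0.31049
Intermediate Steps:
R = -4113 (R = 12 - 4125 = -4113)
(-4698 - 1*(-1254))/(-7702) + R/30096 = (-4698 - 1*(-1254))/(-7702) - 4113/30096 = (-4698 + 1254)*(-1/7702) - 4113*1/30096 = -3444*(-1/7702) - 457/3344 = 1722/3851 - 457/3344 = 3998461/12877744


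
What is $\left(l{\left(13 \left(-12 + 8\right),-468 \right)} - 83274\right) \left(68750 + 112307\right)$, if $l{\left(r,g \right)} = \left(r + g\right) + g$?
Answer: $-15256224934$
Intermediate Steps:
$l{\left(r,g \right)} = r + 2 g$ ($l{\left(r,g \right)} = \left(g + r\right) + g = r + 2 g$)
$\left(l{\left(13 \left(-12 + 8\right),-468 \right)} - 83274\right) \left(68750 + 112307\right) = \left(\left(13 \left(-12 + 8\right) + 2 \left(-468\right)\right) - 83274\right) \left(68750 + 112307\right) = \left(\left(13 \left(-4\right) - 936\right) - 83274\right) 181057 = \left(\left(-52 - 936\right) - 83274\right) 181057 = \left(-988 - 83274\right) 181057 = \left(-84262\right) 181057 = -15256224934$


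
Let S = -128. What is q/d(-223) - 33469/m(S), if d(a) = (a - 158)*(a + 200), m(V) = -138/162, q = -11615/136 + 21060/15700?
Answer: 36756989601713/935537880 ≈ 39290.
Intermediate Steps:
q = -8974567/106760 (q = -11615*1/136 + 21060*(1/15700) = -11615/136 + 1053/785 = -8974567/106760 ≈ -84.063)
m(V) = -23/27 (m(V) = -138*1/162 = -23/27)
d(a) = (-158 + a)*(200 + a)
q/d(-223) - 33469/m(S) = -8974567/(106760*(-31600 + (-223)² + 42*(-223))) - 33469/(-23/27) = -8974567/(106760*(-31600 + 49729 - 9366)) - 33469*(-27/23) = -8974567/106760/8763 + 903663/23 = -8974567/106760*1/8763 + 903663/23 = -8974567/935537880 + 903663/23 = 36756989601713/935537880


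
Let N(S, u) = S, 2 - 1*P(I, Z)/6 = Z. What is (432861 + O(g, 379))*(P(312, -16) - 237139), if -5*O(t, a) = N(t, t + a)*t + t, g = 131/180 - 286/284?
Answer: -83788682103420700829/816642000 ≈ -1.0260e+11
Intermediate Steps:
g = -3569/12780 (g = 131*(1/180) - 286*1/284 = 131/180 - 143/142 = -3569/12780 ≈ -0.27926)
P(I, Z) = 12 - 6*Z
O(t, a) = -t/5 - t²/5 (O(t, a) = -(t*t + t)/5 = -(t² + t)/5 = -(t + t²)/5 = -t/5 - t²/5)
(432861 + O(g, 379))*(P(312, -16) - 237139) = (432861 - ⅕*(-3569/12780)*(1 - 3569/12780))*((12 - 6*(-16)) - 237139) = (432861 - ⅕*(-3569/12780)*9211/12780)*((12 + 96) - 237139) = (432861 + 32874059/816642000)*(108 - 237139) = (353492505636059/816642000)*(-237031) = -83788682103420700829/816642000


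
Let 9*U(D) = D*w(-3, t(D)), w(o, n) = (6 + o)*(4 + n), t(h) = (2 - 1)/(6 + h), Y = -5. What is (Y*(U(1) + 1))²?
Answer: 62500/441 ≈ 141.72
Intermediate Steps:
t(h) = 1/(6 + h)
w(o, n) = (4 + n)*(6 + o)
U(D) = D*(12 + 3/(6 + D))/9 (U(D) = (D*(24 + 4*(-3) + 6/(6 + D) - 3/(6 + D)))/9 = (D*(24 - 12 + 6/(6 + D) - 3/(6 + D)))/9 = (D*(12 + 3/(6 + D)))/9 = D*(12 + 3/(6 + D))/9)
(Y*(U(1) + 1))² = (-5*((⅓)*1*(25 + 4*1)/(6 + 1) + 1))² = (-5*((⅓)*1*(25 + 4)/7 + 1))² = (-5*((⅓)*1*(⅐)*29 + 1))² = (-5*(29/21 + 1))² = (-5*50/21)² = (-250/21)² = 62500/441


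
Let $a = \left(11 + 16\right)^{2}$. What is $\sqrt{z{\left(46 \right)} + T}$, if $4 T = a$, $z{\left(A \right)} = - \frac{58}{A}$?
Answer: $\frac{\sqrt{382973}}{46} \approx 13.453$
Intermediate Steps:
$a = 729$ ($a = 27^{2} = 729$)
$T = \frac{729}{4}$ ($T = \frac{1}{4} \cdot 729 = \frac{729}{4} \approx 182.25$)
$\sqrt{z{\left(46 \right)} + T} = \sqrt{- \frac{58}{46} + \frac{729}{4}} = \sqrt{\left(-58\right) \frac{1}{46} + \frac{729}{4}} = \sqrt{- \frac{29}{23} + \frac{729}{4}} = \sqrt{\frac{16651}{92}} = \frac{\sqrt{382973}}{46}$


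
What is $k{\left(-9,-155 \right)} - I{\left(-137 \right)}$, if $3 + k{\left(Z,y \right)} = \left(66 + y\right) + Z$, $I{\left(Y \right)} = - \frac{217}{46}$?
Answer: $- \frac{4429}{46} \approx -96.283$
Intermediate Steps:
$I{\left(Y \right)} = - \frac{217}{46}$ ($I{\left(Y \right)} = \left(-217\right) \frac{1}{46} = - \frac{217}{46}$)
$k{\left(Z,y \right)} = 63 + Z + y$ ($k{\left(Z,y \right)} = -3 + \left(\left(66 + y\right) + Z\right) = -3 + \left(66 + Z + y\right) = 63 + Z + y$)
$k{\left(-9,-155 \right)} - I{\left(-137 \right)} = \left(63 - 9 - 155\right) - - \frac{217}{46} = -101 + \frac{217}{46} = - \frac{4429}{46}$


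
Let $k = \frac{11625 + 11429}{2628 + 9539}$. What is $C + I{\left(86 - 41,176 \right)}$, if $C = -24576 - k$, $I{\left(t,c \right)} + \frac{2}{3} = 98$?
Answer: $- \frac{893564974}{36501} \approx -24481.0$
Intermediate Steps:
$k = \frac{23054}{12167} \approx 1.8948$
$I{\left(t,c \right)} = \frac{292}{3}$ ($I{\left(t,c \right)} = - \frac{2}{3} + 98 = \frac{292}{3}$)
$C = - \frac{299039246}{12167}$ ($C = -24576 - \frac{23054}{12167} = - \frac{299039246}{12167} \approx -24578.0$)
$C + I{\left(86 - 41,176 \right)} = - \frac{299039246}{12167} + \frac{292}{3} = - \frac{893564974}{36501}$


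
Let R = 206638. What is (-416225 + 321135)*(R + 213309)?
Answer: -39932760230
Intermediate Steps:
(-416225 + 321135)*(R + 213309) = (-416225 + 321135)*(206638 + 213309) = -95090*419947 = -39932760230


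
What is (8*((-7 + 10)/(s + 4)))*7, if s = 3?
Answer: 24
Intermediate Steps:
(8*((-7 + 10)/(s + 4)))*7 = (8*((-7 + 10)/(3 + 4)))*7 = (8*(3/7))*7 = (24/7)*7 = 24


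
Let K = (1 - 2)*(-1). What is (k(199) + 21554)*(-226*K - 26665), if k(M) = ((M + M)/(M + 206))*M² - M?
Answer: -656408583943/405 ≈ -1.6208e+9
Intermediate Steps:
K = 1 (K = -1*(-1) = 1)
k(M) = -M + 2*M³/(206 + M) (k(M) = ((2*M)/(206 + M))*M² - M = (2*M/(206 + M))*M² - M = 2*M³/(206 + M) - M = -M + 2*M³/(206 + M))
(k(199) + 21554)*(-226*K - 26665) = (199*(-206 - 1*199 + 2*199²)/(206 + 199) + 21554)*(-226*1 - 26665) = (199*(-206 - 199 + 2*39601)/405 + 21554)*(-226 - 26665) = (199*(1/405)*(-206 - 199 + 79202) + 21554)*(-26891) = (199*(1/405)*78797 + 21554)*(-26891) = (15680603/405 + 21554)*(-26891) = (24409973/405)*(-26891) = -656408583943/405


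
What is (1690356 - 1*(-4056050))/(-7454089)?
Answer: -5746406/7454089 ≈ -0.77091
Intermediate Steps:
(1690356 - 1*(-4056050))/(-7454089) = (1690356 + 4056050)*(-1/7454089) = 5746406*(-1/7454089) = -5746406/7454089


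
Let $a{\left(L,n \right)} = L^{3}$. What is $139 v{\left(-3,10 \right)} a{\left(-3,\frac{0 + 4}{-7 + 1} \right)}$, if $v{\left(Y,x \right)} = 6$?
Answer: $-22518$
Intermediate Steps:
$139 v{\left(-3,10 \right)} a{\left(-3,\frac{0 + 4}{-7 + 1} \right)} = 139 \cdot 6 \left(-3\right)^{3} = 834 \left(-27\right) = -22518$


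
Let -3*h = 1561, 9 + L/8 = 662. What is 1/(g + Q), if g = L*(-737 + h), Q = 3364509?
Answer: -3/9611401 ≈ -3.1213e-7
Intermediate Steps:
L = 5224 (L = -72 + 8*662 = -72 + 5296 = 5224)
h = -1561/3 (h = -1/3*1561 = -1561/3 ≈ -520.33)
g = -19704928/3 (g = 5224*(-737 - 1561/3) = 5224*(-3772/3) = -19704928/3 ≈ -6.5683e+6)
1/(g + Q) = 1/(-19704928/3 + 3364509) = 1/(-9611401/3) = -3/9611401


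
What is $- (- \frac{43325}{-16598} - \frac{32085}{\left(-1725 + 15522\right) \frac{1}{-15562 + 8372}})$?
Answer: $- \frac{425512162525}{25444734} \approx -16723.0$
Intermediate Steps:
$- (- \frac{43325}{-16598} - \frac{32085}{\left(-1725 + 15522\right) \frac{1}{-15562 + 8372}}) = - (\left(-43325\right) \left(- \frac{1}{16598}\right) - \frac{32085}{13797 \frac{1}{-7190}}) = - (\frac{43325}{16598} - \frac{32085}{13797 \left(- \frac{1}{7190}\right)}) = - (\frac{43325}{16598} - \frac{32085}{- \frac{13797}{7190}}) = - (\frac{43325}{16598} - - \frac{25632350}{1533}) = - (\frac{43325}{16598} + \frac{25632350}{1533}) = \left(-1\right) \frac{425512162525}{25444734} = - \frac{425512162525}{25444734}$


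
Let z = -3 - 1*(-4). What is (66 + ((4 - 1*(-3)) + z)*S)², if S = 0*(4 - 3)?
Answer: 4356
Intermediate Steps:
z = 1 (z = -3 + 4 = 1)
S = 0 (S = 0*1 = 0)
(66 + ((4 - 1*(-3)) + z)*S)² = (66 + ((4 - 1*(-3)) + 1)*0)² = (66 + ((4 + 3) + 1)*0)² = (66 + (7 + 1)*0)² = (66 + 8*0)² = (66 + 0)² = 66² = 4356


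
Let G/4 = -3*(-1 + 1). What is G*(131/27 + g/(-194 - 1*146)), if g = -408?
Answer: 0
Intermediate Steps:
G = 0 (G = 4*(-3*(-1 + 1)) = 4*(-3*0) = 4*0 = 0)
G*(131/27 + g/(-194 - 1*146)) = 0*(131/27 - 408/(-194 - 1*146)) = 0*(131*(1/27) - 408/(-194 - 146)) = 0*(131/27 - 408/(-340)) = 0*(131/27 - 408*(-1/340)) = 0*(131/27 + 6/5) = 0*(817/135) = 0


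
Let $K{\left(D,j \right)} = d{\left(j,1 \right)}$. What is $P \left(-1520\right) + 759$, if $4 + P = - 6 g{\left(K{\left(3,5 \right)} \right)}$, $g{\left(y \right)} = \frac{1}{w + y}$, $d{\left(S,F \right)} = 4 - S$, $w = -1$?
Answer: $2279$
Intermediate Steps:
$K{\left(D,j \right)} = 4 - j$
$g{\left(y \right)} = \frac{1}{-1 + y}$
$P = -1$ ($P = -4 - \frac{6}{-1 + \left(4 - 5\right)} = -4 - \frac{6}{-1 - 1} = -4 - \frac{6}{-2} = -4 - -3 = -4 + 3 = -1$)
$P \left(-1520\right) + 759 = \left(-1\right) \left(-1520\right) + 759 = 1520 + 759 = 2279$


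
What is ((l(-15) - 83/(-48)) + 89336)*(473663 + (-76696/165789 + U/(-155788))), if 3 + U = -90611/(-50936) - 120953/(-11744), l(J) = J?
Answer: 301695972456560562395010187583/7130803868084422656 ≈ 4.2309e+10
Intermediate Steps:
U = 678802555/74774048 (U = -3 + (-90611/(-50936) - 120953/(-11744)) = -3 + (-90611*(-1/50936) - 120953*(-1/11744)) = -3 + (90611/50936 + 120953/11744) = -3 + 903124699/74774048 = 678802555/74774048 ≈ 9.0780)
((l(-15) - 83/(-48)) + 89336)*(473663 + (-76696/165789 + U/(-155788))) = ((-15 - 83/(-48)) + 89336)*(473663 + (-76696/165789 + (678802555/74774048)/(-155788))) = ((-15 - 83*(-1/48)) + 89336)*(473663 + (-76696*1/165789 + (678802555/74774048)*(-1/155788))) = ((-15 + 83/48) + 89336)*(473663 + (-76696/165789 - 678802555/11648899389824)) = (-637/48 + 89336)*(473663 - 893536525598732399/1931259380939531136) = (4287491/48)*(914765218617435537738769/1931259380939531136) = 301695972456560562395010187583/7130803868084422656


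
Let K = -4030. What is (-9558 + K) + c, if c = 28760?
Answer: 15172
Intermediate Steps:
(-9558 + K) + c = (-9558 - 4030) + 28760 = -13588 + 28760 = 15172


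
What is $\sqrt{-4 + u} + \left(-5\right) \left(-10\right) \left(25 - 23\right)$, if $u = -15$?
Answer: $100 + i \sqrt{19} \approx 100.0 + 4.3589 i$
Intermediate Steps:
$\sqrt{-4 + u} + \left(-5\right) \left(-10\right) \left(25 - 23\right) = \sqrt{-4 - 15} + \left(-5\right) \left(-10\right) \left(25 - 23\right) = \sqrt{-19} + 50 \left(25 - 23\right) = i \sqrt{19} + 50 \cdot 2 = i \sqrt{19} + 100 = 100 + i \sqrt{19}$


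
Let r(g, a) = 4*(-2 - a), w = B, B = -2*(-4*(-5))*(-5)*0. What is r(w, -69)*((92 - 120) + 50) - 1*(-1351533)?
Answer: 1357429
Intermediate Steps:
B = 0 (B = -40*(-5)*0 = -2*(-100)*0 = 200*0 = 0)
w = 0
r(g, a) = -8 - 4*a
r(w, -69)*((92 - 120) + 50) - 1*(-1351533) = (-8 - 4*(-69))*((92 - 120) + 50) - 1*(-1351533) = (-8 + 276)*(-28 + 50) + 1351533 = 268*22 + 1351533 = 5896 + 1351533 = 1357429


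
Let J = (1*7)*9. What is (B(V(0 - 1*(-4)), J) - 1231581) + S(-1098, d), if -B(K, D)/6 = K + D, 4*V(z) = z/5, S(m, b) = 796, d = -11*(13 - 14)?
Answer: -6155821/5 ≈ -1.2312e+6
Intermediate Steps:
d = 11 (d = -11*(-1) = 11)
J = 63 (J = 7*9 = 63)
V(z) = z/20 (V(z) = (z/5)/4 = z/20)
B(K, D) = -6*D - 6*K (B(K, D) = -6*(K + D) = -6*(D + K) = -6*D - 6*K)
(B(V(0 - 1*(-4)), J) - 1231581) + S(-1098, d) = ((-6*63 - 3*(0 - 1*(-4))/10) - 1231581) + 796 = ((-378 - 3*(0 + 4)/10) - 1231581) + 796 = ((-378 - 3*4/10) - 1231581) + 796 = ((-378 - 6*⅕) - 1231581) + 796 = ((-378 - 6/5) - 1231581) + 796 = (-1896/5 - 1231581) + 796 = -6159801/5 + 796 = -6155821/5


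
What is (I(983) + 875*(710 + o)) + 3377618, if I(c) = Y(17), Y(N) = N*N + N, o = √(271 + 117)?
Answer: 3999174 + 1750*√97 ≈ 4.0164e+6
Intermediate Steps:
o = 2*√97 (o = √388 = 2*√97 ≈ 19.698)
Y(N) = N + N² (Y(N) = N² + N = N + N²)
I(c) = 306 (I(c) = 17*(1 + 17) = 17*18 = 306)
(I(983) + 875*(710 + o)) + 3377618 = (306 + 875*(710 + 2*√97)) + 3377618 = (306 + (621250 + 1750*√97)) + 3377618 = (621556 + 1750*√97) + 3377618 = 3999174 + 1750*√97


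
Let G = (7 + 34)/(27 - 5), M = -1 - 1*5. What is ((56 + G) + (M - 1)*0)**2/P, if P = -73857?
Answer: -1620529/35746788 ≈ -0.045334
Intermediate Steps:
M = -6 (M = -1 - 5 = -6)
G = 41/22 ≈ 1.8636
((56 + G) + (M - 1)*0)**2/P = ((56 + 41/22) + (-6 - 1)*0)**2/(-73857) = (1273/22 - 7*0)**2*(-1/73857) = (1273/22 + 0)**2*(-1/73857) = (1273/22)**2*(-1/73857) = (1620529/484)*(-1/73857) = -1620529/35746788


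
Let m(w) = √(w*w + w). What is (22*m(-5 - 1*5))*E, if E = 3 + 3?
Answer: 396*√10 ≈ 1252.3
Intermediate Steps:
E = 6
m(w) = √(w + w²) (m(w) = √(w² + w) = √(w + w²))
(22*m(-5 - 1*5))*E = (22*√((-5 - 1*5)*(1 + (-5 - 1*5))))*6 = (22*√((-5 - 5)*(1 + (-5 - 5))))*6 = (22*√(-10*(1 - 10)))*6 = (22*√(-10*(-9)))*6 = (22*√90)*6 = (22*(3*√10))*6 = (66*√10)*6 = 396*√10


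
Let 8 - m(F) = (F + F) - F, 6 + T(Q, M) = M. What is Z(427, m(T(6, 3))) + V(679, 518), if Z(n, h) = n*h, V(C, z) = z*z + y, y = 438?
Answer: 273459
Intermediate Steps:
T(Q, M) = -6 + M
V(C, z) = 438 + z² (V(C, z) = z*z + 438 = z² + 438 = 438 + z²)
m(F) = 8 - F (m(F) = 8 - ((F + F) - F) = 8 - (2*F - F) = 8 - F)
Z(n, h) = h*n
Z(427, m(T(6, 3))) + V(679, 518) = (8 - (-6 + 3))*427 + (438 + 518²) = (8 - 1*(-3))*427 + (438 + 268324) = (8 + 3)*427 + 268762 = 11*427 + 268762 = 4697 + 268762 = 273459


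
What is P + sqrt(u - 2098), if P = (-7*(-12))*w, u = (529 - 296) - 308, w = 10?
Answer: 840 + I*sqrt(2173) ≈ 840.0 + 46.615*I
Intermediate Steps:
u = -75 (u = 233 - 308 = -75)
P = 840 (P = -7*(-12)*10 = 84*10 = 840)
P + sqrt(u - 2098) = 840 + sqrt(-75 - 2098) = 840 + sqrt(-2173) = 840 + I*sqrt(2173)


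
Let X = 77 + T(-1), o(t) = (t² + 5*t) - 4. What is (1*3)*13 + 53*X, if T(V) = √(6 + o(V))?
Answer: 4120 + 53*I*√2 ≈ 4120.0 + 74.953*I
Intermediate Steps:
o(t) = -4 + t² + 5*t
T(V) = √(2 + V² + 5*V) (T(V) = √(6 + (-4 + V² + 5*V)) = √(2 + V² + 5*V))
X = 77 + I*√2 (X = 77 + √(2 + (-1)² + 5*(-1)) = 77 + √(2 + 1 - 5) = 77 + √(-2) = 77 + I*√2 ≈ 77.0 + 1.4142*I)
(1*3)*13 + 53*X = (1*3)*13 + 53*(77 + I*√2) = 3*13 + (4081 + 53*I*√2) = 39 + (4081 + 53*I*√2) = 4120 + 53*I*√2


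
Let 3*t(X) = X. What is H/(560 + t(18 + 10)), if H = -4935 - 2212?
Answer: -3063/244 ≈ -12.553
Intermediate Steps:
t(X) = X/3
H = -7147
H/(560 + t(18 + 10)) = -7147/(560 + (18 + 10)/3) = -7147/(560 + (1/3)*28) = -7147/(560 + 28/3) = -7147/1708/3 = -7147*3/1708 = -3063/244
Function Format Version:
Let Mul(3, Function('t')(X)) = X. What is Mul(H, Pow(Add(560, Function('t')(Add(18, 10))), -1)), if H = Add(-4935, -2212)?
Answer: Rational(-3063, 244) ≈ -12.553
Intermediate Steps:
Function('t')(X) = Mul(Rational(1, 3), X)
H = -7147
Mul(H, Pow(Add(560, Function('t')(Add(18, 10))), -1)) = Mul(-7147, Pow(Add(560, Mul(Rational(1, 3), Add(18, 10))), -1)) = Mul(-7147, Pow(Add(560, Mul(Rational(1, 3), 28)), -1)) = Mul(-7147, Pow(Add(560, Rational(28, 3)), -1)) = Mul(-7147, Pow(Rational(1708, 3), -1)) = Mul(-7147, Rational(3, 1708)) = Rational(-3063, 244)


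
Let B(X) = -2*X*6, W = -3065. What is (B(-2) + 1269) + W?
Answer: -1772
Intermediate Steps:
B(X) = -12*X
(B(-2) + 1269) + W = (-12*(-2) + 1269) - 3065 = (24 + 1269) - 3065 = 1293 - 3065 = -1772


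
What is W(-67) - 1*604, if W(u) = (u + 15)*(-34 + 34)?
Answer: -604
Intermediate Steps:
W(u) = 0 (W(u) = (15 + u)*0 = 0)
W(-67) - 1*604 = 0 - 1*604 = 0 - 604 = -604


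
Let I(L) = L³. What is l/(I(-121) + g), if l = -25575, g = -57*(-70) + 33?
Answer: 25575/1767538 ≈ 0.014469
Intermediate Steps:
g = 4023 (g = 3990 + 33 = 4023)
l/(I(-121) + g) = -25575/((-121)³ + 4023) = -25575/(-1771561 + 4023) = -25575/(-1767538) = -25575*(-1/1767538) = 25575/1767538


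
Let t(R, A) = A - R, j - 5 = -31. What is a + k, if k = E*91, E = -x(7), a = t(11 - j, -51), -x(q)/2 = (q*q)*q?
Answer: 62338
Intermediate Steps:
j = -26 (j = 5 - 31 = -26)
x(q) = -2*q³ (x(q) = -2*q*q*q = -2*q²*q = -2*q³)
a = -88 (a = -51 - (11 - 1*(-26)) = -51 - (11 + 26) = -51 - 1*37 = -51 - 37 = -88)
E = 686 (E = -(-2)*7³ = -(-2)*343 = -1*(-686) = 686)
k = 62426 (k = 686*91 = 62426)
a + k = -88 + 62426 = 62338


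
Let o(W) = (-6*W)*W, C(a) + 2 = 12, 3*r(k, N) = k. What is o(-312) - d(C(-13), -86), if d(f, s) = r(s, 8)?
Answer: -1752106/3 ≈ -5.8404e+5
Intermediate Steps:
r(k, N) = k/3
C(a) = 10 (C(a) = -2 + 12 = 10)
o(W) = -6*W²
d(f, s) = s/3
o(-312) - d(C(-13), -86) = -6*(-312)² - (-86)/3 = -6*97344 - 1*(-86/3) = -584064 + 86/3 = -1752106/3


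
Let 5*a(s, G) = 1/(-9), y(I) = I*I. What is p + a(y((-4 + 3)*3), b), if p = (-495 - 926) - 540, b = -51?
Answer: -88246/45 ≈ -1961.0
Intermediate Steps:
y(I) = I²
a(s, G) = -1/45 (a(s, G) = (⅕)/(-9) = (⅕)*(-⅑) = -1/45)
p = -1961 (p = -1421 - 540 = -1961)
p + a(y((-4 + 3)*3), b) = -1961 - 1/45 = -88246/45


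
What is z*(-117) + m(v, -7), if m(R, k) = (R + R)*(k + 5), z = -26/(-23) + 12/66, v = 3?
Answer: -41880/253 ≈ -165.53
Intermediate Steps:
z = 332/253 (z = -26*(-1/23) + 12*(1/66) = 26/23 + 2/11 = 332/253 ≈ 1.3123)
m(R, k) = 2*R*(5 + k) (m(R, k) = (2*R)*(5 + k) = 2*R*(5 + k))
z*(-117) + m(v, -7) = (332/253)*(-117) + 2*3*(5 - 7) = -38844/253 + 2*3*(-2) = -38844/253 - 12 = -41880/253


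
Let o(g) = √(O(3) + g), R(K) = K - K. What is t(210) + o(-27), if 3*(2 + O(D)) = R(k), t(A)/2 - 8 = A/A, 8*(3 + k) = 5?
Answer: 18 + I*√29 ≈ 18.0 + 5.3852*I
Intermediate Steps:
k = -19/8 (k = -3 + (⅛)*5 = -3 + 5/8 = -19/8 ≈ -2.3750)
t(A) = 18 (t(A) = 16 + 2*(A/A) = 16 + 2*1 = 16 + 2 = 18)
R(K) = 0
O(D) = -2 (O(D) = -2 + (⅓)*0 = -2 + 0 = -2)
o(g) = √(-2 + g)
t(210) + o(-27) = 18 + √(-2 - 27) = 18 + √(-29) = 18 + I*√29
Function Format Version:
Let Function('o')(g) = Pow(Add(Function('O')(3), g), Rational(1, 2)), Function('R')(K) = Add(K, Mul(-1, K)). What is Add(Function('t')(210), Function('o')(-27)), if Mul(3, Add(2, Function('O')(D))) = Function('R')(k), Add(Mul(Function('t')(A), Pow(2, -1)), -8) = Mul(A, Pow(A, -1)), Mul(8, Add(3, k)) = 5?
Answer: Add(18, Mul(I, Pow(29, Rational(1, 2)))) ≈ Add(18.000, Mul(5.3852, I))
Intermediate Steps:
k = Rational(-19, 8) (k = Add(-3, Mul(Rational(1, 8), 5)) = Add(-3, Rational(5, 8)) = Rational(-19, 8) ≈ -2.3750)
Function('t')(A) = 18 (Function('t')(A) = Add(16, Mul(2, Mul(A, Pow(A, -1)))) = Add(16, Mul(2, 1)) = Add(16, 2) = 18)
Function('R')(K) = 0
Function('O')(D) = -2 (Function('O')(D) = Add(-2, Mul(Rational(1, 3), 0)) = Add(-2, 0) = -2)
Function('o')(g) = Pow(Add(-2, g), Rational(1, 2))
Add(Function('t')(210), Function('o')(-27)) = Add(18, Pow(Add(-2, -27), Rational(1, 2))) = Add(18, Pow(-29, Rational(1, 2))) = Add(18, Mul(I, Pow(29, Rational(1, 2))))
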